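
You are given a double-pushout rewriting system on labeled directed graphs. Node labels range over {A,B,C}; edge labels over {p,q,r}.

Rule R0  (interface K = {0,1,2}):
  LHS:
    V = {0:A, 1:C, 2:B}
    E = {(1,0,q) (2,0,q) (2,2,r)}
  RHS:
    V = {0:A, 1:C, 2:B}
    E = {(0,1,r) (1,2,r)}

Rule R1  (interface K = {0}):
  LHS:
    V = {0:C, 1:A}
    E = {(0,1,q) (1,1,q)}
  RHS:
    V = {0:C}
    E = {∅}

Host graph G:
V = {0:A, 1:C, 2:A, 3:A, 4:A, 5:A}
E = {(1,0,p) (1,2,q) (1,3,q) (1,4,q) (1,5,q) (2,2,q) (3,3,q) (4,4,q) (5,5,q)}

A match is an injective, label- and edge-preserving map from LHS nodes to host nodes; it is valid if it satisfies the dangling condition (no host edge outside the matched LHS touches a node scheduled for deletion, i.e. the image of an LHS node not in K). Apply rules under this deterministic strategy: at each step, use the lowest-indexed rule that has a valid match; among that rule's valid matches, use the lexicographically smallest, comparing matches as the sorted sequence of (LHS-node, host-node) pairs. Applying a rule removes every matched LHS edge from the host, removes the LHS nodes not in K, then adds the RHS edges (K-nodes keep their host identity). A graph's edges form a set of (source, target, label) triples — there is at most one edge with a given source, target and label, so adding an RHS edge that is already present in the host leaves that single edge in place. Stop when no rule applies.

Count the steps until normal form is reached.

Answer: 4

Derivation:
[0] host  ⇒  6 nodes, 9 edges  {1-p->0 1-q->2 1-q->3 1-q->4 1-q->5 2-q->2 3-q->3 4-q->4 5-q->5}
[1] R1 @ {0↦1, 1↦2}  ⇒  5 nodes, 7 edges  {1-p->0 1-q->3 1-q->4 1-q->5 3-q->3 4-q->4 5-q->5}
[2] R1 @ {0↦1, 1↦3}  ⇒  4 nodes, 5 edges  {1-p->0 1-q->4 1-q->5 4-q->4 5-q->5}
[3] R1 @ {0↦1, 1↦4}  ⇒  3 nodes, 3 edges  {1-p->0 1-q->5 5-q->5}
[4] R1 @ {0↦1, 1↦5}  ⇒  2 nodes, 1 edges  {1-p->0}
normal form: no rule applies after step 4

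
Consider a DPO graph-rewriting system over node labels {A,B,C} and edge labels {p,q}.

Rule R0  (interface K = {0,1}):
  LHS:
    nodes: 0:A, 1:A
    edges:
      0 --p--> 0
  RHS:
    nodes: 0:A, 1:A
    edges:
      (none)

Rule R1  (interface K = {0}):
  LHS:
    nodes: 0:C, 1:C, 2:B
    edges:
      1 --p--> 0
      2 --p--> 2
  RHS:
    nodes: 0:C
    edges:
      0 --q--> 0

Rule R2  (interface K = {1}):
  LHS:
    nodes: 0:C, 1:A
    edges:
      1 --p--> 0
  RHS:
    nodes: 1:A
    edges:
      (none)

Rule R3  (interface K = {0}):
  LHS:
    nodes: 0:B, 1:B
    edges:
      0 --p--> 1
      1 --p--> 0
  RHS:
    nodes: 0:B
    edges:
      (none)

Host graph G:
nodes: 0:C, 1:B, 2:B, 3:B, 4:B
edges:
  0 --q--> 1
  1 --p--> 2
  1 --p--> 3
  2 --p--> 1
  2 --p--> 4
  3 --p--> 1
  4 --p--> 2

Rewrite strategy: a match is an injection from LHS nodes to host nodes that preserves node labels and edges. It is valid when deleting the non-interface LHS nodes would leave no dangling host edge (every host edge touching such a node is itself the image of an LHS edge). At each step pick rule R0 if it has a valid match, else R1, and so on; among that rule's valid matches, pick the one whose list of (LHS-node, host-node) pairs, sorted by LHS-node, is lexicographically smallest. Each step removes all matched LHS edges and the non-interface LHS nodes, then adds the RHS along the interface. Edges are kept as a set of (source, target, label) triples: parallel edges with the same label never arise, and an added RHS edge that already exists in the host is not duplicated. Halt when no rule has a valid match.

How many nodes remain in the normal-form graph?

Answer: 2

Steps:
[0] host  ⇒  5 nodes, 7 edges  {0-q->1 1-p->2 1-p->3 2-p->1 2-p->4 3-p->1 4-p->2}
[1] R3 @ {0↦1, 1↦3}  ⇒  4 nodes, 5 edges  {0-q->1 1-p->2 2-p->1 2-p->4 4-p->2}
[2] R3 @ {0↦2, 1↦4}  ⇒  3 nodes, 3 edges  {0-q->1 1-p->2 2-p->1}
[3] R3 @ {0↦1, 1↦2}  ⇒  2 nodes, 1 edges  {0-q->1}
halt: no rule applies after step 3
NF nodes: {0:C, 1:B}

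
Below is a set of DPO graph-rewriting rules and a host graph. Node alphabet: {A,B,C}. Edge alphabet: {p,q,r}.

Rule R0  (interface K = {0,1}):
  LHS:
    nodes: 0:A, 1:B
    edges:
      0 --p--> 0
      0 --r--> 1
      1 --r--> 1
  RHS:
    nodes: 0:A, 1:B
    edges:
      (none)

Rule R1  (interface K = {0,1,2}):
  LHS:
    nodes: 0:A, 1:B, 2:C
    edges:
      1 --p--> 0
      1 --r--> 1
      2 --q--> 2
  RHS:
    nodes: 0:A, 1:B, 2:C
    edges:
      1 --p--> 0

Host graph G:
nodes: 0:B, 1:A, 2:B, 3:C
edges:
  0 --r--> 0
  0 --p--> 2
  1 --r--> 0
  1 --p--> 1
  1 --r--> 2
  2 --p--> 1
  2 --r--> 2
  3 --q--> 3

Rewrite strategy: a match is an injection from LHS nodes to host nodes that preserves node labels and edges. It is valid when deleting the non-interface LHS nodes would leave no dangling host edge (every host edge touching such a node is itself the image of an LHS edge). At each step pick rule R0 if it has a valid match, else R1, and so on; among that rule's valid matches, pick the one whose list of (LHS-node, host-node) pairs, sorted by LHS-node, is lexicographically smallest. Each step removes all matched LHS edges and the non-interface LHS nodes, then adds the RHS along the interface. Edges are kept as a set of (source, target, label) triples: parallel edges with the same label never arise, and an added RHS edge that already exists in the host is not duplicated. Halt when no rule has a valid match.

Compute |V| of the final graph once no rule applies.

Answer: 4

Derivation:
initial: |V|=4 |E|=8  E = 0-r->0 0-p->2 1-r->0 1-p->1 1-r->2 2-p->1 2-r->2 3-q->3
step 1: apply R0 at {0↦1, 1↦0}  → |V|=4 |E|=5  E = 0-p->2 1-r->2 2-p->1 2-r->2 3-q->3
step 2: apply R1 at {0↦1, 1↦2, 2↦3}  → |V|=4 |E|=3  E = 0-p->2 1-r->2 2-p->1
final graph: no rule applies after step 2
NF nodes: {0:B, 1:A, 2:B, 3:C}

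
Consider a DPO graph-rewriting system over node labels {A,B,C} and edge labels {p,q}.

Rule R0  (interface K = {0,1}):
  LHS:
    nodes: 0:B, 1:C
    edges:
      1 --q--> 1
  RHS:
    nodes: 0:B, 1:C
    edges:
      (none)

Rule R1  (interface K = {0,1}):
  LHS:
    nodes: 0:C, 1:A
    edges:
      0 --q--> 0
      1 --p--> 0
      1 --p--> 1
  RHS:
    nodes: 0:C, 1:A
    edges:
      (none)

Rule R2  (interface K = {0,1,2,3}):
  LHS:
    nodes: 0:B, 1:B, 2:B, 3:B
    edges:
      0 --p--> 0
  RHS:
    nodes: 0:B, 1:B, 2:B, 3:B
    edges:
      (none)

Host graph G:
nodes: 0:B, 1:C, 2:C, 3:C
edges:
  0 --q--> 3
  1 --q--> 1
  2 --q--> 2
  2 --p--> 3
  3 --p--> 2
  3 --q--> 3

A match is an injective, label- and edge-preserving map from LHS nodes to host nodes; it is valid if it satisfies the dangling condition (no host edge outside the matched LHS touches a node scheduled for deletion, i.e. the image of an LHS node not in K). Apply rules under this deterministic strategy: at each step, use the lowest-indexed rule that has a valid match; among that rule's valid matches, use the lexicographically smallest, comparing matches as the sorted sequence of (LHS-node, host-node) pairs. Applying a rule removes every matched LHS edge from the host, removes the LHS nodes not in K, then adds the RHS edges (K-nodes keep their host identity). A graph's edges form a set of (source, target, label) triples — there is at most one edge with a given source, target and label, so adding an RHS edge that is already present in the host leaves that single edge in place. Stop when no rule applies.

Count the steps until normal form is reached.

[0] host  ⇒  4 nodes, 6 edges  {0-q->3 1-q->1 2-q->2 2-p->3 3-p->2 3-q->3}
[1] R0 @ {0↦0, 1↦1}  ⇒  4 nodes, 5 edges  {0-q->3 2-q->2 2-p->3 3-p->2 3-q->3}
[2] R0 @ {0↦0, 1↦2}  ⇒  4 nodes, 4 edges  {0-q->3 2-p->3 3-p->2 3-q->3}
[3] R0 @ {0↦0, 1↦3}  ⇒  4 nodes, 3 edges  {0-q->3 2-p->3 3-p->2}
final graph: no rule applies after step 3

Answer: 3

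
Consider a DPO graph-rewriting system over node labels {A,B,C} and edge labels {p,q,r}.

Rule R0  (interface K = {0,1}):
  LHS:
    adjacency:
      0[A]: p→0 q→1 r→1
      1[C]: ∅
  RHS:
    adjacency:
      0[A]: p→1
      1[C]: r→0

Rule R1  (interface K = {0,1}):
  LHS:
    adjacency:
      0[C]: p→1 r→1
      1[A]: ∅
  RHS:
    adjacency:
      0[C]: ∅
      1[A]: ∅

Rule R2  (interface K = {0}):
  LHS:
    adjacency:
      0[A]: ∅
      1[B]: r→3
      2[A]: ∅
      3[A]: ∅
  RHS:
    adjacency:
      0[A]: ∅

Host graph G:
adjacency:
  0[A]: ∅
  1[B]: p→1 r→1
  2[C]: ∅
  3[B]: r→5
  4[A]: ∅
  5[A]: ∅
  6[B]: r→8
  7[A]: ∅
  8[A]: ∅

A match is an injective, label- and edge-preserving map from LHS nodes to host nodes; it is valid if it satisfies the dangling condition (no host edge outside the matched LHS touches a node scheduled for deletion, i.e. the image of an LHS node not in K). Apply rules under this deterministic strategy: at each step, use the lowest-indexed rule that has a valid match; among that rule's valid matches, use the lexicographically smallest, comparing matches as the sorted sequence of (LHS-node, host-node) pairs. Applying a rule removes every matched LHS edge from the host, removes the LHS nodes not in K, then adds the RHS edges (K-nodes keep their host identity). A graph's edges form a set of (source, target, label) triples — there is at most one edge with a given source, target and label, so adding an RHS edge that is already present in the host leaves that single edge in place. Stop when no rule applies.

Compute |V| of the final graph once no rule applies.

Answer: 3

Steps:
start.  V:9 E:4  edges: 1-p->1 1-r->1 3-r->5 6-r->8
1. fire R2 via {0↦0, 1↦3, 2↦4, 3↦5}  →  V:6 E:3  edges: 1-p->1 1-r->1 6-r->8
2. fire R2 via {0↦0, 1↦6, 2↦7, 3↦8}  →  V:3 E:2  edges: 1-p->1 1-r->1
halt: no rule applies after step 2
NF nodes: {0:A, 1:B, 2:C}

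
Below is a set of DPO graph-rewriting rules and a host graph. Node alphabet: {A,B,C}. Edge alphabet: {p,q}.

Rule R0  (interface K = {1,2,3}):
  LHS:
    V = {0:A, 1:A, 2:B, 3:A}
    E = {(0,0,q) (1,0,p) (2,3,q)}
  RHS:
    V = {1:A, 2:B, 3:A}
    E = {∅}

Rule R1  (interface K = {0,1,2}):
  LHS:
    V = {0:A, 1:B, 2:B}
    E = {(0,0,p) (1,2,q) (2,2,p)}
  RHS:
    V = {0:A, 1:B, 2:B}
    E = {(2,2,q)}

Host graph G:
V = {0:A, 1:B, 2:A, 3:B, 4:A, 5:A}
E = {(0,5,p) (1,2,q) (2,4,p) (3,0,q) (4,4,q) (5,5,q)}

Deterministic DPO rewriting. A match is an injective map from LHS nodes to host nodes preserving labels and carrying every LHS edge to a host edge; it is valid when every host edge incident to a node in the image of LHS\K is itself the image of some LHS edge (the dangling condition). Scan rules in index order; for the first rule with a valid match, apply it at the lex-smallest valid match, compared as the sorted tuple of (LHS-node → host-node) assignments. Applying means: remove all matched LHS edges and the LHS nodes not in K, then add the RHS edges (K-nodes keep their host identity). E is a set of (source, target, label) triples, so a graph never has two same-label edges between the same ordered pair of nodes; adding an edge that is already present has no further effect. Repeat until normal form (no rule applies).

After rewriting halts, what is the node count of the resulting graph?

Answer: 4

Steps:
start.  V:6 E:6  edges: 0-p->5 1-q->2 2-p->4 3-q->0 4-q->4 5-q->5
1. fire R0 via {0↦4, 1↦2, 2↦3, 3↦0}  →  V:5 E:3  edges: 0-p->5 1-q->2 5-q->5
2. fire R0 via {0↦5, 1↦0, 2↦1, 3↦2}  →  V:4 E:0  edges: ∅
halt: no rule applies after step 2
NF nodes: {0:A, 1:B, 2:A, 3:B}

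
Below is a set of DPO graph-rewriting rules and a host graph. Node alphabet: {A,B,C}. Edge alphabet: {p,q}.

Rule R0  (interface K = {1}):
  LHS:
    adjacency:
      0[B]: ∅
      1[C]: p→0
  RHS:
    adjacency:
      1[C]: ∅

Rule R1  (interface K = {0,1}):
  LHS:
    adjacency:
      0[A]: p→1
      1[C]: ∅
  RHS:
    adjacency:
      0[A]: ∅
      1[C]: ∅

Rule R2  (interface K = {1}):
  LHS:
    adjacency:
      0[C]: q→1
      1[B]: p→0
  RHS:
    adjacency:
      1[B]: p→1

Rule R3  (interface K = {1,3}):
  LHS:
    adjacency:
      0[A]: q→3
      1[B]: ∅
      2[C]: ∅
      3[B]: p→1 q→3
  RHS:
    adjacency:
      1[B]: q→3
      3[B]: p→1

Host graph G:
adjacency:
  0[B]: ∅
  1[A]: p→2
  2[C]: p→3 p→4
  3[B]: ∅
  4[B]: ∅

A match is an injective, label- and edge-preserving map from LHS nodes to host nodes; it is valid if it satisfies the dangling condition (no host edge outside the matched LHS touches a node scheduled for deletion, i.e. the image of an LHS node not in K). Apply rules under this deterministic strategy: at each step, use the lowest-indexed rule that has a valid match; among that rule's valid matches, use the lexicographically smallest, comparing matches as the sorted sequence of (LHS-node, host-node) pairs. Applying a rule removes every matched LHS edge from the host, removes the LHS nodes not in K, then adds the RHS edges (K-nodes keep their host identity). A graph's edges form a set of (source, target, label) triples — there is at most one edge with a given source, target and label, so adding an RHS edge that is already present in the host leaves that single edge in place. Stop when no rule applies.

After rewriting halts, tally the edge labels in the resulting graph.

start.  V:5 E:3  edges: 1-p->2 2-p->3 2-p->4
1. fire R0 via {0↦3, 1↦2}  →  V:4 E:2  edges: 1-p->2 2-p->4
2. fire R0 via {0↦4, 1↦2}  →  V:3 E:1  edges: 1-p->2
3. fire R1 via {0↦1, 1↦2}  →  V:3 E:0  edges: ∅
final graph: no rule applies after step 3
NF edges: []

Answer: (no edges)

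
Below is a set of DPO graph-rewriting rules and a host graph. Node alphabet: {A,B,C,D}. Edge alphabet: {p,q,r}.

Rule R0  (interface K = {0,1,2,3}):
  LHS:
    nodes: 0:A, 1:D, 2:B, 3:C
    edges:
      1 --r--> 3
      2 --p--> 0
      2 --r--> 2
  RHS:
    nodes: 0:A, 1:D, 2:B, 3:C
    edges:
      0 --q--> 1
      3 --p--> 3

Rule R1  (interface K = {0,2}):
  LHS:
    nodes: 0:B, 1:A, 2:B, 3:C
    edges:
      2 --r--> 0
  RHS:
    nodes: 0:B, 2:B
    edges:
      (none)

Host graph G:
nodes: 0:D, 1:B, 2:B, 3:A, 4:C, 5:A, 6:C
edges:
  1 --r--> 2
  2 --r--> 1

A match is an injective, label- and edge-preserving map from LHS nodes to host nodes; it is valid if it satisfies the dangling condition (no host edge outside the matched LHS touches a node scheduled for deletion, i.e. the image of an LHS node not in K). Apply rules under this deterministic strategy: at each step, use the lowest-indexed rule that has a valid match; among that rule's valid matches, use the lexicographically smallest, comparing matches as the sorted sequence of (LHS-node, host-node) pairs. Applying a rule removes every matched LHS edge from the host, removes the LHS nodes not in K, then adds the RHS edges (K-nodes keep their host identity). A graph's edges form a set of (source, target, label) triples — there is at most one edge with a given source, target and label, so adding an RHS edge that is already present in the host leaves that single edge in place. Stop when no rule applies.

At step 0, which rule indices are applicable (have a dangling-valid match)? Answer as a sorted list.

Answer: [R1]

Steps:
R0: no valid match — LHS pattern not found
R1: 8 valid matches — {0↦1, 1↦3, 2↦2, 3↦4}, {0↦1, 1↦3, 2↦2, 3↦6}, {0↦1, 1↦5, 2↦2, 3↦4} (+5 more)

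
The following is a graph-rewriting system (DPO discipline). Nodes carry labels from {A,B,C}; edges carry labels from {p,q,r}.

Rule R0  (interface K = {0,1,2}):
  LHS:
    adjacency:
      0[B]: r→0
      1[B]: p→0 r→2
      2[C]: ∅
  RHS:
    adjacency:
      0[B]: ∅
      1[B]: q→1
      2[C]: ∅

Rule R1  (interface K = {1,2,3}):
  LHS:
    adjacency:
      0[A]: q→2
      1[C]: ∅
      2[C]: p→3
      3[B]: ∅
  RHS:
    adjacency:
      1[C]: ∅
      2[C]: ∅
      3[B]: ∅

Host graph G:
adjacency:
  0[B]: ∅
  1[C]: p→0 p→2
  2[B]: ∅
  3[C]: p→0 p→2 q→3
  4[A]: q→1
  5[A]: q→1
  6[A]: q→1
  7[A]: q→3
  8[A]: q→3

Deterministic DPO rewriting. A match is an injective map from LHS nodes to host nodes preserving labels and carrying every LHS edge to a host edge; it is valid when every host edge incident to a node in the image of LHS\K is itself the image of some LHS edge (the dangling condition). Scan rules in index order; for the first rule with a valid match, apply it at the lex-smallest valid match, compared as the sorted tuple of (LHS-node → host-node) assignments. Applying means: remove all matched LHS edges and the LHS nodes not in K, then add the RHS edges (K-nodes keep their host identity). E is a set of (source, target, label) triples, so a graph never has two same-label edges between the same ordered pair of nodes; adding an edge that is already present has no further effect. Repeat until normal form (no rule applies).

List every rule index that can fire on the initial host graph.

R0: no valid match — LHS pattern not found
R1: 10 valid matches — {0↦4, 1↦3, 2↦1, 3↦0}, {0↦4, 1↦3, 2↦1, 3↦2}, {0↦5, 1↦3, 2↦1, 3↦0} (+7 more)

Answer: [R1]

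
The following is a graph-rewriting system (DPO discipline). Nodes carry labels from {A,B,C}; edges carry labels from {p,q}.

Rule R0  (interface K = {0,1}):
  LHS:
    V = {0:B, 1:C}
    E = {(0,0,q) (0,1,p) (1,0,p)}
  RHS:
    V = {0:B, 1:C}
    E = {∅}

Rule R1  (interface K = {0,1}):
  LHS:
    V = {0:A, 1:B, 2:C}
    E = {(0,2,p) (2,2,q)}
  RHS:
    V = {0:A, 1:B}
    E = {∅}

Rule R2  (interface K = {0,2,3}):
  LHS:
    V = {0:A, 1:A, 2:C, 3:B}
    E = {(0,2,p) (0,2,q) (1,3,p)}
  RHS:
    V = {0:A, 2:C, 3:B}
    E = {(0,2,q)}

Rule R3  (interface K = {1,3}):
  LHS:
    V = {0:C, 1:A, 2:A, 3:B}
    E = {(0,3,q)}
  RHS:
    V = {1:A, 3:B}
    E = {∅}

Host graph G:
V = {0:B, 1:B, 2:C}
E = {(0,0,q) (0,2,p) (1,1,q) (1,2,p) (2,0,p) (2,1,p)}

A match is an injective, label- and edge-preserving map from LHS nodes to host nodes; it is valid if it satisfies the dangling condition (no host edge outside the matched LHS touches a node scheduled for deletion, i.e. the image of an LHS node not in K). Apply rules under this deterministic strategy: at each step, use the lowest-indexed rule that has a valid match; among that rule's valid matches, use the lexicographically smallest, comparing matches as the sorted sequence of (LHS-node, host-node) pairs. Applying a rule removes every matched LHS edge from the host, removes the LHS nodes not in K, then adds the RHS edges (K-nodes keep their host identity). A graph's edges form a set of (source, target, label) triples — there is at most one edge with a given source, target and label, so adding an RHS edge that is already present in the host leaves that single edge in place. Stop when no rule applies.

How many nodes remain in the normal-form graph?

Answer: 3

Derivation:
start.  V:3 E:6  edges: 0-q->0 0-p->2 1-q->1 1-p->2 2-p->0 2-p->1
1. fire R0 via {0↦0, 1↦2}  →  V:3 E:3  edges: 1-q->1 1-p->2 2-p->1
2. fire R0 via {0↦1, 1↦2}  →  V:3 E:0  edges: ∅
normal form: no rule applies after step 2
NF nodes: {0:B, 1:B, 2:C}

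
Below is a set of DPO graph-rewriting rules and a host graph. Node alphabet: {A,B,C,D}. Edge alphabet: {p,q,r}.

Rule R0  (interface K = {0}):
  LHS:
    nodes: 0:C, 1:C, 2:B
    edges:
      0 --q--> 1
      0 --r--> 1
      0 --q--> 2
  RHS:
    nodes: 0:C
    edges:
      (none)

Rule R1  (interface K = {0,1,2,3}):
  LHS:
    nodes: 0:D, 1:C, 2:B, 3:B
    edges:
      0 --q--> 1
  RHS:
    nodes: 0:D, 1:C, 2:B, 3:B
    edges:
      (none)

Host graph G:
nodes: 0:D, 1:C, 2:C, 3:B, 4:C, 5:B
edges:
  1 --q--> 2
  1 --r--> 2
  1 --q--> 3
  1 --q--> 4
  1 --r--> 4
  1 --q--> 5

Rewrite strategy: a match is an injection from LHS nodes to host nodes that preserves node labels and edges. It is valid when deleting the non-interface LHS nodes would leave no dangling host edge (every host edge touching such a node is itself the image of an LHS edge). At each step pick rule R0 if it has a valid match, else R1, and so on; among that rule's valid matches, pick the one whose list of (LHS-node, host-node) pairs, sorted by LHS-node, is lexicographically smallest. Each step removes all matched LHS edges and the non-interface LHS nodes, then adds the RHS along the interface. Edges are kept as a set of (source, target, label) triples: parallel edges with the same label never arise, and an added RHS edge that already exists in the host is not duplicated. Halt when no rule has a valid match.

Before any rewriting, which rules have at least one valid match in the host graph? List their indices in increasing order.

R0: 4 valid matches — {0↦1, 1↦2, 2↦3}, {0↦1, 1↦2, 2↦5}, {0↦1, 1↦4, 2↦3} (+1 more)
R1: no valid match — LHS pattern not found

Answer: [R0]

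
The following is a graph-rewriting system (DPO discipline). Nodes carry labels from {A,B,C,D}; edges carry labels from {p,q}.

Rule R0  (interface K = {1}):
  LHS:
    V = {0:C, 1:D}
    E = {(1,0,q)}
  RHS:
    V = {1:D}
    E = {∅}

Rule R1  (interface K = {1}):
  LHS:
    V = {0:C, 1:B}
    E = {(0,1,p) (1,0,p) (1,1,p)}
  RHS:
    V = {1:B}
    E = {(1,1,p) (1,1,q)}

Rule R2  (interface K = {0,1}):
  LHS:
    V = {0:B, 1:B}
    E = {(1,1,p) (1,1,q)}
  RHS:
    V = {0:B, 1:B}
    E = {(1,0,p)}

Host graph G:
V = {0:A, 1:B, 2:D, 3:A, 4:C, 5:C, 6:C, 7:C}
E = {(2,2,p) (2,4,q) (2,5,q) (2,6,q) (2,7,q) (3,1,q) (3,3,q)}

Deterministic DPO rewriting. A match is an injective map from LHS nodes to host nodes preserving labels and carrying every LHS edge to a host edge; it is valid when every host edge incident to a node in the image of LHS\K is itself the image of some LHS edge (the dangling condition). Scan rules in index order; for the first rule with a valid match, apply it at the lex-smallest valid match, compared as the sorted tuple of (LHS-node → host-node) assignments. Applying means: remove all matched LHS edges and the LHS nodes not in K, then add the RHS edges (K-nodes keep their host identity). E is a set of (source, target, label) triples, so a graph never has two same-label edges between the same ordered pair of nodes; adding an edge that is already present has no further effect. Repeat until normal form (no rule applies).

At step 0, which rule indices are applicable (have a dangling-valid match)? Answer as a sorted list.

R0: 4 valid matches — {0↦4, 1↦2}, {0↦5, 1↦2}, {0↦6, 1↦2} (+1 more)
R1: no valid match — LHS pattern not found
R2: no valid match — LHS pattern not found

Answer: [R0]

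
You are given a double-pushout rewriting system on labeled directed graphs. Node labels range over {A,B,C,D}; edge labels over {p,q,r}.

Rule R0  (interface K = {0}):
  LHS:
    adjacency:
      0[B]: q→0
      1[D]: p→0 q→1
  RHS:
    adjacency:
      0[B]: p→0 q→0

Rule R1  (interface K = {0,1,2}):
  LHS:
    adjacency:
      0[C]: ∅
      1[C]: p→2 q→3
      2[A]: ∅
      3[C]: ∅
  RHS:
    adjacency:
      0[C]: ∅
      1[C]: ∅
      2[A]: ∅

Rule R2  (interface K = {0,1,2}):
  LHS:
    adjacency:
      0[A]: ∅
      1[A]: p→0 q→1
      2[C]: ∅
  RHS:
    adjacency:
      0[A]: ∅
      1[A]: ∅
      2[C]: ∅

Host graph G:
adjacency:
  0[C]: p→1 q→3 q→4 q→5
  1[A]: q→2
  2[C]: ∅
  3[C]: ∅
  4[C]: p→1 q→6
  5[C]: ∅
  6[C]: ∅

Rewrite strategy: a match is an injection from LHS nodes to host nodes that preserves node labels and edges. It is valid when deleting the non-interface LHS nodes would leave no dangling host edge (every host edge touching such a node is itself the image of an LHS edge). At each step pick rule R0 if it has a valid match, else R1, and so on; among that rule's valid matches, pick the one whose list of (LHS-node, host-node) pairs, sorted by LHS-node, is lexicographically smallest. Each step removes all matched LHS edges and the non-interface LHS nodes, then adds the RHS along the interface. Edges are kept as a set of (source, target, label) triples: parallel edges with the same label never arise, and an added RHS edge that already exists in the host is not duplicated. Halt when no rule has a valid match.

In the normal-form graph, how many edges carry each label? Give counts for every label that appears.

[0] host  ⇒  7 nodes, 7 edges  {0-p->1 0-q->3 0-q->4 0-q->5 1-q->2 4-p->1 4-q->6}
[1] R1 @ {0↦0, 1↦4, 2↦1, 3↦6}  ⇒  6 nodes, 5 edges  {0-p->1 0-q->3 0-q->4 0-q->5 1-q->2}
[2] R1 @ {0↦2, 1↦0, 2↦1, 3↦3}  ⇒  5 nodes, 3 edges  {0-q->4 0-q->5 1-q->2}
halt: no rule applies after step 2
NF edges: [(0, 4, 'q'), (0, 5, 'q'), (1, 2, 'q')]

Answer: q:3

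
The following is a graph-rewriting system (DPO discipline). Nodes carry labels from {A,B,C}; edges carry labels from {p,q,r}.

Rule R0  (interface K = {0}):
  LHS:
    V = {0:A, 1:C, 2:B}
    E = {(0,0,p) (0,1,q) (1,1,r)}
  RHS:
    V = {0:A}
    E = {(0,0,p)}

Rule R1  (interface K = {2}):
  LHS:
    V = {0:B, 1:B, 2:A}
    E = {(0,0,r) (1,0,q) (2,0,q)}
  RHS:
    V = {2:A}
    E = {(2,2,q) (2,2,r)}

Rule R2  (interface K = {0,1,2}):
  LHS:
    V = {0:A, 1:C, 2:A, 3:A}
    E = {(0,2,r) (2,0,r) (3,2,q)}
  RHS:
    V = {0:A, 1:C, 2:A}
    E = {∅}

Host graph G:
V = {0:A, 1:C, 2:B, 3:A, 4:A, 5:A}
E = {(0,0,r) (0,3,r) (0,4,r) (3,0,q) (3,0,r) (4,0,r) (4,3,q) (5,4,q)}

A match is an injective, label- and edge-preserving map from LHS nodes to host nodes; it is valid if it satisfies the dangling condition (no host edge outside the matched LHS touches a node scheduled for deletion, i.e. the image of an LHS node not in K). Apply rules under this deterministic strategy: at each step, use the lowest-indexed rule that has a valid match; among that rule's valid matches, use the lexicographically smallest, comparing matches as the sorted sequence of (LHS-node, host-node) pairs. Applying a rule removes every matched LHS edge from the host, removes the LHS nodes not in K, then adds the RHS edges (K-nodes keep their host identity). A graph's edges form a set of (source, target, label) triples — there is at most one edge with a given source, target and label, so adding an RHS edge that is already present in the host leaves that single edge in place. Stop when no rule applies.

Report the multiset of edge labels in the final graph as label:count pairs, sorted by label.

start.  V:6 E:8  edges: 0-r->0 0-r->3 0-r->4 3-q->0 3-r->0 4-r->0 4-q->3 5-q->4
1. fire R2 via {0↦0, 1↦1, 2↦4, 3↦5}  →  V:5 E:5  edges: 0-r->0 0-r->3 3-q->0 3-r->0 4-q->3
2. fire R2 via {0↦0, 1↦1, 2↦3, 3↦4}  →  V:4 E:2  edges: 0-r->0 3-q->0
normal form: no rule applies after step 2
NF edges: [(0, 0, 'r'), (3, 0, 'q')]

Answer: q:1 r:1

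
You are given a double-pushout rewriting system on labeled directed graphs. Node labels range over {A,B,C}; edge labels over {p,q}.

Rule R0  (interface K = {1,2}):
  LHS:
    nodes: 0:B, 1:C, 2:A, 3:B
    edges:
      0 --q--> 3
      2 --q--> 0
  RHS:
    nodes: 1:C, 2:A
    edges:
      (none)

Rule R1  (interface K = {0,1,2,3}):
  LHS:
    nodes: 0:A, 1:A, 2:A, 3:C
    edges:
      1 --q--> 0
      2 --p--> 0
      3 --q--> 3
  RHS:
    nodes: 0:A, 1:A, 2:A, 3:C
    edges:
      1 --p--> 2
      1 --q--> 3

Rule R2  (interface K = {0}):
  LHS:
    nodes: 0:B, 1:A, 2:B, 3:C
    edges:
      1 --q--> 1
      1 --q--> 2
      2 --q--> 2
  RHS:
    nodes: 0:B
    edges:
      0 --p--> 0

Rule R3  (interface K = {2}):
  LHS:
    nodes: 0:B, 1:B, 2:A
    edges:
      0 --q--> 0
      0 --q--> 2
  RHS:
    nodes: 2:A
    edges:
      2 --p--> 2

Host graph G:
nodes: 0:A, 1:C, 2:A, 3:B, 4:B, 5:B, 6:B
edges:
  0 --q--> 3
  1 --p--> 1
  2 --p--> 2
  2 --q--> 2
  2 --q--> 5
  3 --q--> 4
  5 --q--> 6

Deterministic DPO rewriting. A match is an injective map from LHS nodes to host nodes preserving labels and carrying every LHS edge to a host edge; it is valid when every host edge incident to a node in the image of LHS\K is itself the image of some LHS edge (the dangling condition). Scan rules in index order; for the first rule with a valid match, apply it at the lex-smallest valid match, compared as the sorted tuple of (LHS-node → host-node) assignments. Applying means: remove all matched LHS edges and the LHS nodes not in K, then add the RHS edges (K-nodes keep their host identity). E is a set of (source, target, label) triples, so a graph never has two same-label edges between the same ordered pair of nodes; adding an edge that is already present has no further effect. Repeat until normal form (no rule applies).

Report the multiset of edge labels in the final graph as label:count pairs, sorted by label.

Answer: p:2 q:1

Derivation:
initial: |V|=7 |E|=7  E = 0-q->3 1-p->1 2-p->2 2-q->2 2-q->5 3-q->4 5-q->6
step 1: apply R0 at {0↦3, 1↦1, 2↦0, 3↦4}  → |V|=5 |E|=5  E = 1-p->1 2-p->2 2-q->2 2-q->5 5-q->6
step 2: apply R0 at {0↦5, 1↦1, 2↦2, 3↦6}  → |V|=3 |E|=3  E = 1-p->1 2-p->2 2-q->2
final graph: no rule applies after step 2
NF edges: [(1, 1, 'p'), (2, 2, 'p'), (2, 2, 'q')]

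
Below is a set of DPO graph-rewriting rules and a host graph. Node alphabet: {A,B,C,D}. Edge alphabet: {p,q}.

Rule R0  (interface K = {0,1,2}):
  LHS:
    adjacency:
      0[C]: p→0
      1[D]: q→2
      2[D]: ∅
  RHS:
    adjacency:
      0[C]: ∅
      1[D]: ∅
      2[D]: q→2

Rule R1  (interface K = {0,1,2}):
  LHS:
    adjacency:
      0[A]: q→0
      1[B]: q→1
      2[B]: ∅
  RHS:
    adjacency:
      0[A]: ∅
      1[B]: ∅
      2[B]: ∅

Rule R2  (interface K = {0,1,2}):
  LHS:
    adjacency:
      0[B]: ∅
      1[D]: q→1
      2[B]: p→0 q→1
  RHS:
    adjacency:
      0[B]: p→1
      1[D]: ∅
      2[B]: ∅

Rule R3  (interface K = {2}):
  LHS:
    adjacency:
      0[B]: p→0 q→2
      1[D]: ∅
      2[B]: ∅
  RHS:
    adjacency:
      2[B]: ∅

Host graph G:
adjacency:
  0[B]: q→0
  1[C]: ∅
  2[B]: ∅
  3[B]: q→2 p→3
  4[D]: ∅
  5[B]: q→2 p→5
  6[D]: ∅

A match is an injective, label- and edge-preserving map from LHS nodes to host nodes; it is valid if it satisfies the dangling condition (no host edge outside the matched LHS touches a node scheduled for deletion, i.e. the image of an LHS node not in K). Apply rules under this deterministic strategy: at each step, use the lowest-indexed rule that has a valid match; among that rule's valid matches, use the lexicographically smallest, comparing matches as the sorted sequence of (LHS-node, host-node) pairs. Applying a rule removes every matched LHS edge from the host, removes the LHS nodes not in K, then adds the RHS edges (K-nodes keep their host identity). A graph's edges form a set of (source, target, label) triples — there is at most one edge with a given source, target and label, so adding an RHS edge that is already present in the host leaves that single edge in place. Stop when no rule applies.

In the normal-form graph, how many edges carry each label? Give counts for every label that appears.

[0] host  ⇒  7 nodes, 5 edges  {0-q->0 3-q->2 3-p->3 5-q->2 5-p->5}
[1] R3 @ {0↦3, 1↦4, 2↦2}  ⇒  5 nodes, 3 edges  {0-q->0 5-q->2 5-p->5}
[2] R3 @ {0↦5, 1↦6, 2↦2}  ⇒  3 nodes, 1 edges  {0-q->0}
normal form: no rule applies after step 2
NF edges: [(0, 0, 'q')]

Answer: q:1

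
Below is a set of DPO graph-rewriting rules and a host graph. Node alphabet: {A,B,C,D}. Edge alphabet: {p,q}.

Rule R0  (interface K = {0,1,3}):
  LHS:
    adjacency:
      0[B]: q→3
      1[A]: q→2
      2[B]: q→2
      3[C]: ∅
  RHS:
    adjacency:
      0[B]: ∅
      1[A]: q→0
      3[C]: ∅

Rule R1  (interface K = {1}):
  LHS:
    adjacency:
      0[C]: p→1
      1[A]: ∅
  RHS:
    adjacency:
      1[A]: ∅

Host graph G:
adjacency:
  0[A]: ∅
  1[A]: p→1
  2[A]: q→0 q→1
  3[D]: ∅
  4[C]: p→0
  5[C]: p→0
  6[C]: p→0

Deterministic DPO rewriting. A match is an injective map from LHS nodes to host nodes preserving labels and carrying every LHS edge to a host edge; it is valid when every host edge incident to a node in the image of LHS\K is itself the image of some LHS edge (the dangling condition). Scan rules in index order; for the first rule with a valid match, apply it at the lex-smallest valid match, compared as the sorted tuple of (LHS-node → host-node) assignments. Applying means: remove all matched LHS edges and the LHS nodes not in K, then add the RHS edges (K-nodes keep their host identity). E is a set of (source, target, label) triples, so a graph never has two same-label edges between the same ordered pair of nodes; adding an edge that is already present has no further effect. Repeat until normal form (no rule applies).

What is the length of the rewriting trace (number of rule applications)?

Answer: 3

Rewrite trace:
initial: |V|=7 |E|=6  E = 1-p->1 2-q->0 2-q->1 4-p->0 5-p->0 6-p->0
step 1: apply R1 at {0↦4, 1↦0}  → |V|=6 |E|=5  E = 1-p->1 2-q->0 2-q->1 5-p->0 6-p->0
step 2: apply R1 at {0↦5, 1↦0}  → |V|=5 |E|=4  E = 1-p->1 2-q->0 2-q->1 6-p->0
step 3: apply R1 at {0↦6, 1↦0}  → |V|=4 |E|=3  E = 1-p->1 2-q->0 2-q->1
final graph: no rule applies after step 3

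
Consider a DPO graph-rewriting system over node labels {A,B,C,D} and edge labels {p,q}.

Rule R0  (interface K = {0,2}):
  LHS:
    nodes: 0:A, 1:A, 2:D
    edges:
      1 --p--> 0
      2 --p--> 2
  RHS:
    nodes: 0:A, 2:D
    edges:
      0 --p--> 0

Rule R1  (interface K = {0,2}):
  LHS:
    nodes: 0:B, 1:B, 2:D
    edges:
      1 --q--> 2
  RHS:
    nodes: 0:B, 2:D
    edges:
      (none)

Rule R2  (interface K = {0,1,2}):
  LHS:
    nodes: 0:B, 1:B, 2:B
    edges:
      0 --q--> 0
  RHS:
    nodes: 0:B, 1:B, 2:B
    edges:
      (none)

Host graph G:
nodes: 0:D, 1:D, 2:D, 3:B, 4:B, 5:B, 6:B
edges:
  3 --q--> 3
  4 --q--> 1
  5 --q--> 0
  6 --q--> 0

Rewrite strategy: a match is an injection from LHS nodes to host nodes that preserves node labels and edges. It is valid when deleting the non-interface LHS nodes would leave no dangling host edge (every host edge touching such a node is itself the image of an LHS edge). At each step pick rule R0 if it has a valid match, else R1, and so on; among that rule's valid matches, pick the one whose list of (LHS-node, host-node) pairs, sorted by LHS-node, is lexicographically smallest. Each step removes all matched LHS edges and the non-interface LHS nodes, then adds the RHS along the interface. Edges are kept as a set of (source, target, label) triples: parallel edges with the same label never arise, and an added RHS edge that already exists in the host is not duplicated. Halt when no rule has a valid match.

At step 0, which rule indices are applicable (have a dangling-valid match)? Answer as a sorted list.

Answer: [R1,R2]

Steps:
R0: no valid match — LHS pattern not found
R1: 9 valid matches — {0↦3, 1↦4, 2↦1}, {0↦3, 1↦5, 2↦0}, {0↦3, 1↦6, 2↦0} (+6 more)
R2: 6 valid matches — {0↦3, 1↦4, 2↦5}, {0↦3, 1↦4, 2↦6}, {0↦3, 1↦5, 2↦4} (+3 more)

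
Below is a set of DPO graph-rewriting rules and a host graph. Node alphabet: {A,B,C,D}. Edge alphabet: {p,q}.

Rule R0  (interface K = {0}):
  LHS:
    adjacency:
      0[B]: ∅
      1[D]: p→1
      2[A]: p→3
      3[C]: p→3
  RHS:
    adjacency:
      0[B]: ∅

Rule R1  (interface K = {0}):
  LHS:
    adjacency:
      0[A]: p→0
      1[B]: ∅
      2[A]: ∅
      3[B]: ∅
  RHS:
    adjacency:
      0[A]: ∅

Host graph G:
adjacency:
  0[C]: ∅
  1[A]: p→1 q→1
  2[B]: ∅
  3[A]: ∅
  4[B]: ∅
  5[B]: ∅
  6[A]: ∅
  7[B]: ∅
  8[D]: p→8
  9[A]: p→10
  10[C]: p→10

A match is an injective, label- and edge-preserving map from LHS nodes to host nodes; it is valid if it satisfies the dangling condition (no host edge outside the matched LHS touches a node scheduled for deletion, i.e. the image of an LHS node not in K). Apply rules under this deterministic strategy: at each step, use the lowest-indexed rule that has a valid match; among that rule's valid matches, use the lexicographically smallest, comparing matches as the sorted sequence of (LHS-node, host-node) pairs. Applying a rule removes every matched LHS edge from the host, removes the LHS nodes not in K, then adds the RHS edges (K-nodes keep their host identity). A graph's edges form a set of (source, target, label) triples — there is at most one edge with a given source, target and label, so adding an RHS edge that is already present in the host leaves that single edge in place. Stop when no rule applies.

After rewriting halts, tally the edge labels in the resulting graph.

start.  V:11 E:5  edges: 1-p->1 1-q->1 8-p->8 9-p->10 10-p->10
1. fire R0 via {0↦2, 1↦8, 2↦9, 3↦10}  →  V:8 E:2  edges: 1-p->1 1-q->1
2. fire R1 via {0↦1, 1↦2, 2↦3, 3↦4}  →  V:5 E:1  edges: 1-q->1
halt: no rule applies after step 2
NF edges: [(1, 1, 'q')]

Answer: q:1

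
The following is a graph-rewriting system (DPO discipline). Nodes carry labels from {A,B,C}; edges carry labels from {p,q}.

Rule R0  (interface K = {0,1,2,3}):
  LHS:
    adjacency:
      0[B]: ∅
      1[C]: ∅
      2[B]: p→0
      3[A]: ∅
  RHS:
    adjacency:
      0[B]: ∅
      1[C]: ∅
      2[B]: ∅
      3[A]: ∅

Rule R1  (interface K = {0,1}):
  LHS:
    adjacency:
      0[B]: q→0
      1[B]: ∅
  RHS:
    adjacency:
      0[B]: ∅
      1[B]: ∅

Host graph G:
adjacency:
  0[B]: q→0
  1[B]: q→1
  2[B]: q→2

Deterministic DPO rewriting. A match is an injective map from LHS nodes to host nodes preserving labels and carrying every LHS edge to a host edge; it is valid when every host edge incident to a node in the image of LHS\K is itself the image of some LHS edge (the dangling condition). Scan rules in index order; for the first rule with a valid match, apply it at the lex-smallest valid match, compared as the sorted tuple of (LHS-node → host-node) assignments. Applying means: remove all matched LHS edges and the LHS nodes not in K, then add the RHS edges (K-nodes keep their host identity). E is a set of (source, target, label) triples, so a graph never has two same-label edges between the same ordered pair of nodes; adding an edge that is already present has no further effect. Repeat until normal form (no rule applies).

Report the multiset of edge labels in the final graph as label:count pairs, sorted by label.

initial: |V|=3 |E|=3  E = 0-q->0 1-q->1 2-q->2
step 1: apply R1 at {0↦0, 1↦1}  → |V|=3 |E|=2  E = 1-q->1 2-q->2
step 2: apply R1 at {0↦1, 1↦0}  → |V|=3 |E|=1  E = 2-q->2
step 3: apply R1 at {0↦2, 1↦0}  → |V|=3 |E|=0  E = ∅
final graph: no rule applies after step 3
NF edges: []

Answer: (no edges)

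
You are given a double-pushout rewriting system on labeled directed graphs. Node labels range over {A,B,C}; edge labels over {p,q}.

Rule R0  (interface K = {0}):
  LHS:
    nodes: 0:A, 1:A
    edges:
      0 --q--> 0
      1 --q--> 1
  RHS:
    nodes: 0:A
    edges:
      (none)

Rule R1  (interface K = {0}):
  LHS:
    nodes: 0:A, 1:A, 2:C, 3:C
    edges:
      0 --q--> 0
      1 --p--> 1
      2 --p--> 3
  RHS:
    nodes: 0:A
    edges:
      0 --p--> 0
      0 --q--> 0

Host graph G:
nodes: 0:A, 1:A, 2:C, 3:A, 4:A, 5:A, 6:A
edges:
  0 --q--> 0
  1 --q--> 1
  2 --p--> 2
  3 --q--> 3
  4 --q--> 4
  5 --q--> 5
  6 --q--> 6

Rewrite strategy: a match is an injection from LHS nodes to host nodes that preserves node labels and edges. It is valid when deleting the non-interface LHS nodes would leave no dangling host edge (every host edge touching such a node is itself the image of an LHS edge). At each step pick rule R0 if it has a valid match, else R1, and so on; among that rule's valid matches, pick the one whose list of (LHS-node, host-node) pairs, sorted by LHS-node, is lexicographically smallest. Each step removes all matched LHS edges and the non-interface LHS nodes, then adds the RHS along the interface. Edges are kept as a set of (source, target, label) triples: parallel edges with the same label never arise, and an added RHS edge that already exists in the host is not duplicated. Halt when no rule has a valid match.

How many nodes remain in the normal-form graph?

Answer: 4

Derivation:
initial: |V|=7 |E|=7  E = 0-q->0 1-q->1 2-p->2 3-q->3 4-q->4 5-q->5 6-q->6
step 1: apply R0 at {0↦0, 1↦1}  → |V|=6 |E|=5  E = 2-p->2 3-q->3 4-q->4 5-q->5 6-q->6
step 2: apply R0 at {0↦3, 1↦4}  → |V|=5 |E|=3  E = 2-p->2 5-q->5 6-q->6
step 3: apply R0 at {0↦5, 1↦6}  → |V|=4 |E|=1  E = 2-p->2
final graph: no rule applies after step 3
NF nodes: {0:A, 2:C, 3:A, 5:A}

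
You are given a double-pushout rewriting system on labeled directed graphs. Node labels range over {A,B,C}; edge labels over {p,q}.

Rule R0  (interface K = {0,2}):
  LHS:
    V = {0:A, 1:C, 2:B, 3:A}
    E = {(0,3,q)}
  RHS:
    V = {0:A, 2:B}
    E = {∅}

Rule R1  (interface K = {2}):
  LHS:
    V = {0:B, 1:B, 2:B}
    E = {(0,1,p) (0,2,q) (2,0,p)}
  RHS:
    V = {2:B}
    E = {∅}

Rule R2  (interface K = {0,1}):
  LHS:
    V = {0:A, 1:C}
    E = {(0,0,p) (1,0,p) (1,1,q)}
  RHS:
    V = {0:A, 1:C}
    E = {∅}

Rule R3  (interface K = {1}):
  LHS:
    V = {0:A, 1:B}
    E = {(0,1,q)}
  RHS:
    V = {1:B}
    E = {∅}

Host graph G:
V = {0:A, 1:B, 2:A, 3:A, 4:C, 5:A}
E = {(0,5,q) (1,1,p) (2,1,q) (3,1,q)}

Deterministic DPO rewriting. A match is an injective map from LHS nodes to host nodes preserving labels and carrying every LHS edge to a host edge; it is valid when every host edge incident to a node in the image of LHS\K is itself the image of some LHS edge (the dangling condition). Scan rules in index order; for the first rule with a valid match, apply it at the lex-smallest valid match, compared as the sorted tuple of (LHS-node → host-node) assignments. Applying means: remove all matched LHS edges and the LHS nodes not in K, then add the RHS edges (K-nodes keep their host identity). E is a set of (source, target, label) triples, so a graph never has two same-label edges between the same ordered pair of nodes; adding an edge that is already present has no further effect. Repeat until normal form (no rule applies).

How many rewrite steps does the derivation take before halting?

initial: |V|=6 |E|=4  E = 0-q->5 1-p->1 2-q->1 3-q->1
step 1: apply R0 at {0↦0, 1↦4, 2↦1, 3↦5}  → |V|=4 |E|=3  E = 1-p->1 2-q->1 3-q->1
step 2: apply R3 at {0↦2, 1↦1}  → |V|=3 |E|=2  E = 1-p->1 3-q->1
step 3: apply R3 at {0↦3, 1↦1}  → |V|=2 |E|=1  E = 1-p->1
normal form: no rule applies after step 3

Answer: 3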